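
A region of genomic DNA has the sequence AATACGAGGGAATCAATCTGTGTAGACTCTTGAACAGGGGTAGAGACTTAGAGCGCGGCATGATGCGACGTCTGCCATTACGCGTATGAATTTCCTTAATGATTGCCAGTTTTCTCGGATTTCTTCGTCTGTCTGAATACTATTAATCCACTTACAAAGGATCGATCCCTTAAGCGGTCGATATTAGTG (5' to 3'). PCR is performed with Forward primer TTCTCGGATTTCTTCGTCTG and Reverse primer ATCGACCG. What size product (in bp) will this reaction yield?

Forward primer TTCTCGGATTTCTTCGTCTG is found on the top strand at positions 112–131.
The reverse primer's reverse complement is CGGTCGAT, which matches the template at positions 175–182.
Product length = (reverse-primer end) − (forward-primer start) + 1 = 182 − 112 + 1 = 71 bp.

71 bp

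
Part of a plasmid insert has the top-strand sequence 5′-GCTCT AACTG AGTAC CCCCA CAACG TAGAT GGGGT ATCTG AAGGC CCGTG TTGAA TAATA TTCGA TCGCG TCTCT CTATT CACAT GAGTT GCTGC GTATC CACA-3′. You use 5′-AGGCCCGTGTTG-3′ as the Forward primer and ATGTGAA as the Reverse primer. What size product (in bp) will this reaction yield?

The forward primer matches the template at positions 42–53.
The reverse primer's reverse complement is TTCACAT, which matches the template at positions 79–85.
Product length = (reverse-primer end) − (forward-primer start) + 1 = 85 − 42 + 1 = 44 bp.

44 bp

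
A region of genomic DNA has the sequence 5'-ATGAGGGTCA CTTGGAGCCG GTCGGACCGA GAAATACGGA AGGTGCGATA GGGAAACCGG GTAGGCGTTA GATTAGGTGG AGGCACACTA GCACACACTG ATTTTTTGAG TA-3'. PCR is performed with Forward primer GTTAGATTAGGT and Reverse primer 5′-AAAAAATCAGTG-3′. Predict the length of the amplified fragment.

Scanning the template, GTTAGATTAGGT occurs at positions 67–78; this primer anneals to the bottom strand there with its 3' end pointing downstream.
Taking the reverse complement of AAAAAATCAGTG gives CACTGATTTTTT, found at positions 96–107 on the template; the primer anneals here to the top strand with its 3' end pointing upstream.
The product runs from position 67 to position 107, so its length is 107 − 67 + 1 = 41 bp.

41 bp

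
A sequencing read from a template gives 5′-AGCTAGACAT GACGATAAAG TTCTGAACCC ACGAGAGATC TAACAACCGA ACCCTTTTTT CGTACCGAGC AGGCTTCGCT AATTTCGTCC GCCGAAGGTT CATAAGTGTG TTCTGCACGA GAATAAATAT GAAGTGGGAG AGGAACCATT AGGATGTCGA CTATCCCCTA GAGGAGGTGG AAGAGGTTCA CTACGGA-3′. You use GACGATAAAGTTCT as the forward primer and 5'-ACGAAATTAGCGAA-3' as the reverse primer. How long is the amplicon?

Scanning the template, GACGATAAAGTTCT occurs at positions 11–24; this primer anneals to the bottom strand there with its 3' end pointing downstream.
Taking the reverse complement of ACGAAATTAGCGAA gives TTCGCTAATTTCGT, found at positions 75–88 on the template; the primer anneals here to the top strand with its 3' end pointing upstream.
Product length = (reverse-primer end) − (forward-primer start) + 1 = 88 − 11 + 1 = 78 bp.

78 bp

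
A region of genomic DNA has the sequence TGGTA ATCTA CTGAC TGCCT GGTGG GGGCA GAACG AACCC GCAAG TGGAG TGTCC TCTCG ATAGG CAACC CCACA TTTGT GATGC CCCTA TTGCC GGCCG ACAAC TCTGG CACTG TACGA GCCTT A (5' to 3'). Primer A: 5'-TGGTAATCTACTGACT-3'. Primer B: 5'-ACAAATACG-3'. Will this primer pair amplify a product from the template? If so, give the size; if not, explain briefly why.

No product — primer B has no binding site in the template.

Primer B (ACAAATACG) does not match the top strand, and its reverse complement CGTATTTGT does not match either.
With no annealing site for primer B, no amplification occurs.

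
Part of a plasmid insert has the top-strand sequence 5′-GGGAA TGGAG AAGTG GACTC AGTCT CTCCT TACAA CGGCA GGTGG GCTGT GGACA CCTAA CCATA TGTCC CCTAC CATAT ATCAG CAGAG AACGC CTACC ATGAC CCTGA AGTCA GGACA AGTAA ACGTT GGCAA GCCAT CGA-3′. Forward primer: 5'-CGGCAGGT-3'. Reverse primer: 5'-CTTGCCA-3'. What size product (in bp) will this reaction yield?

101 bp

The forward primer matches the template at positions 36–43.
The reverse primer's reverse complement is TGGCAAG, which matches the template at positions 130–136.
Amplicon spans positions 36–136: 101 bp.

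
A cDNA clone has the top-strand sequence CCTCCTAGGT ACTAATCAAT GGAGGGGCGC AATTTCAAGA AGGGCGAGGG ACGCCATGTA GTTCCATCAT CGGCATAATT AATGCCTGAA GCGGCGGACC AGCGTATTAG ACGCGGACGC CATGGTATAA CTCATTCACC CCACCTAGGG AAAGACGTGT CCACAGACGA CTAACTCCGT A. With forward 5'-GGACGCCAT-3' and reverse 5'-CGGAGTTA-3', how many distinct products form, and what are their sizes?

The forward primer GGACGCCAT matches the top strand at positions 49–57, 115–123.
The reverse primer's reverse complement is TAACTCCG, matching at positions 172–179.
Each forward site pairs with the reverse site to give a product ending at position 179: sizes 131, 65 bp.

Two products: 131 bp, 65 bp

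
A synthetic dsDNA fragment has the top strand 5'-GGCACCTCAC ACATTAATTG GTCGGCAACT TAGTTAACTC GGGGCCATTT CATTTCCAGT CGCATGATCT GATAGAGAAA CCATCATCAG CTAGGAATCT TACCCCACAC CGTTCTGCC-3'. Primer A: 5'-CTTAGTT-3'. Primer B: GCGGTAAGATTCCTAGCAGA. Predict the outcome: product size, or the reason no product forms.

No product — primer B has no binding site in the template.

Primer B (GCGGTAAGATTCCTAGCAGA) does not match the top strand, and its reverse complement TCTGCTAGGAATCTTACCGC does not match either.
With no annealing site for primer B, no amplification occurs.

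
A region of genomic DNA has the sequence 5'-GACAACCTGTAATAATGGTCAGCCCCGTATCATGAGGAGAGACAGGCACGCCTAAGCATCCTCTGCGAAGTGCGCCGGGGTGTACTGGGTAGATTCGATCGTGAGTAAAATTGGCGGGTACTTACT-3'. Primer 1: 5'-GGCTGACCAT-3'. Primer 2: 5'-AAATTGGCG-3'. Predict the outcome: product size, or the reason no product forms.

No product — the primers' 3' ends point away from each other.

Primer 1 (GGCTGACCAT) has reverse complement ATGGTCAGCC, which matches the top strand at positions 15–24; primer 1 anneals to the top strand there with its 3' end pointing upstream toward position 15.
Primer 2 (AAATTGGCG) matches the top strand directly at positions 108–116; it anneals to the bottom strand with its 3' end pointing downstream toward position 116.
The 3' ends diverge (primer 1 extends toward position 1, primer 2 toward position 126), so the primers never converge on a shared product.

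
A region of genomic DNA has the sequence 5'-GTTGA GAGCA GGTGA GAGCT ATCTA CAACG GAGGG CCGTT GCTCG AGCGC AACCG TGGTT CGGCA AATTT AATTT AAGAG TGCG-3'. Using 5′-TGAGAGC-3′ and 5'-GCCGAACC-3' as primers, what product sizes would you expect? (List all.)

62 bp, 52 bp

The forward primer TGAGAGC matches the top strand at positions 3–9, 13–19.
The reverse primer's reverse complement is GGTTCGGC, matching at positions 57–64.
Each forward site pairs with the reverse site to give a product ending at position 64: sizes 62, 52 bp.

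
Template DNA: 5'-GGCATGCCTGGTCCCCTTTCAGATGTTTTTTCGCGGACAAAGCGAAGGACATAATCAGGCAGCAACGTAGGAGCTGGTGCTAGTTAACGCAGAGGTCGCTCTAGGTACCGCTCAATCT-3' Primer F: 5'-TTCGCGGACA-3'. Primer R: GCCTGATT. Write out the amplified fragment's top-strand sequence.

5'-TTCGCGGACAAAGCGAAGGACATAATCAGGC-3'

Forward primer TTCGCGGACA is found on the top strand at positions 30–39.
Reverse complement of the reverse primer: AATCAGGC. This occurs on the top strand at positions 53–60.
The product is the template from position 30 through 60 (31 bp).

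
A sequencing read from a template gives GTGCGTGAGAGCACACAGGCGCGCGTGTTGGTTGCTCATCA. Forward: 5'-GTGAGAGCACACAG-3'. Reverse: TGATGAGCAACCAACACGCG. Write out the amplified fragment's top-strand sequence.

5'-GTGAGAGCACACAGGCGCGCGTGTTGGTTGCTCATCA-3'

Scanning the template, GTGAGAGCACACAG occurs at positions 5–18; this primer anneals to the bottom strand there with its 3' end pointing downstream.
The reverse primer's reverse complement is CGCGTGTTGGTTGCTCATCA, which matches the template at positions 22–41.
The product is the template from position 5 through 41 (37 bp).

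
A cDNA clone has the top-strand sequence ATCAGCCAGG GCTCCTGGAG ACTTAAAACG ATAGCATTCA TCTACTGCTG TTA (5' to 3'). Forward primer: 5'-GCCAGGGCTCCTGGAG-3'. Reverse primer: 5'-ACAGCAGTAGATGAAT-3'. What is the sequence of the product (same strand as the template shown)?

Scanning the template, GCCAGGGCTCCTGGAG occurs at positions 5–20; this primer anneals to the bottom strand there with its 3' end pointing downstream.
Reverse complement of the reverse primer: ATTCATCTACTGCTGT. This occurs on the top strand at positions 36–51.
The product is the template from position 5 through 51 (47 bp).

5'-GCCAGGGCTCCTGGAGACTTAAAACGATAGCATTCATCTACTGCTGT-3'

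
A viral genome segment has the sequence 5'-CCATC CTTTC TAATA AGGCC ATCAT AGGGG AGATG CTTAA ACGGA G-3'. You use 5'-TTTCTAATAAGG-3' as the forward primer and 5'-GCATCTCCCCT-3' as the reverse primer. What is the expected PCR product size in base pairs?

Forward primer TTTCTAATAAGG is found on the top strand at positions 7–18.
Reverse complement of the reverse primer: AGGGGAGATGC. This occurs on the top strand at positions 26–36.
Amplicon spans positions 7–36: 30 bp.

30 bp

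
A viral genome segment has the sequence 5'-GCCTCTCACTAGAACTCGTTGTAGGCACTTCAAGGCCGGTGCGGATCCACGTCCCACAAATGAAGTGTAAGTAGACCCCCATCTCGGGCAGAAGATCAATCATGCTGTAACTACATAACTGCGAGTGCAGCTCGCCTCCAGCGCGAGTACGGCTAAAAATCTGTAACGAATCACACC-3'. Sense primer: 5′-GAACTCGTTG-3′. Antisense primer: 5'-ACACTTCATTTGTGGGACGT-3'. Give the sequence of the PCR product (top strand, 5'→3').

5'-GAACTCGTTGTAGGCACTTCAAGGCCGGTGCGGATCCACGTCCCACAAATGAAGTGT-3'

The forward primer matches the template at positions 12–21.
The reverse primer's reverse complement is ACGTCCCACAAATGAAGTGT, which matches the template at positions 49–68.
The product is the template from position 12 through 68 (57 bp).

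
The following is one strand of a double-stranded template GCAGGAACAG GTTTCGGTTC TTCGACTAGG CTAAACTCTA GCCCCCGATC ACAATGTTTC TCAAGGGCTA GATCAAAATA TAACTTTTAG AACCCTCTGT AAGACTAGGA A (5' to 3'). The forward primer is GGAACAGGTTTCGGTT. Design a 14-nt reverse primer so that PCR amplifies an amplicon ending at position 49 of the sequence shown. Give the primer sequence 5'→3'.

The forward primer binds at positions 4–19; the product's 3' end on the top strand is position 49.
The reverse primer anneals to the top strand over positions 36–49, i.e. to CTCTAGCCCCCGAT.
Its sequence written 5'→3' is the reverse complement: ATCGGGGGCTAGAG.

5'-ATCGGGGGCTAGAG-3'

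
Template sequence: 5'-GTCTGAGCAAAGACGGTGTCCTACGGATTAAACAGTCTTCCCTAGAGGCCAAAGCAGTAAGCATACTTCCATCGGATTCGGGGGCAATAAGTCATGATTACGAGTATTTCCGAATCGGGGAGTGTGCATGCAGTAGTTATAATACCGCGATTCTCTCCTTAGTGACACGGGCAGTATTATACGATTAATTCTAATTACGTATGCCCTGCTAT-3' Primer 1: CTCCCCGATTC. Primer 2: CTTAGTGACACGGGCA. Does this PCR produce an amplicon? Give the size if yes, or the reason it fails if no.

Primer 1 (CTCCCCGATTC) has reverse complement GAATCGGGGAG, which matches the top strand at positions 112–122; primer 1 anneals to the top strand there with its 3' end pointing upstream toward position 112.
Primer 2 (CTTAGTGACACGGGCA) matches the top strand directly at positions 158–173; it anneals to the bottom strand with its 3' end pointing downstream toward position 173.
The 3' ends diverge (primer 1 extends toward position 1, primer 2 toward position 212), so the primers never converge on a shared product.

No product — the primers' 3' ends point away from each other.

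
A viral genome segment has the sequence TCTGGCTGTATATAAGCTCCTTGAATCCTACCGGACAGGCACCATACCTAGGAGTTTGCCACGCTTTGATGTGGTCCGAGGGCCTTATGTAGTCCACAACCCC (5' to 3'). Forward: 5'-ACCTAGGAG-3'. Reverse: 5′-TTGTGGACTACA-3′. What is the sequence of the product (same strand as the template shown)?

Forward primer ACCTAGGAG is found on the top strand at positions 46–54.
Reverse complement of the reverse primer: TGTAGTCCACAA. This occurs on the top strand at positions 88–99.
The product is the template from position 46 through 99 (54 bp).

5'-ACCTAGGAGTTTGCCACGCTTTGATGTGGTCCGAGGGCCTTATGTAGTCCACAA-3'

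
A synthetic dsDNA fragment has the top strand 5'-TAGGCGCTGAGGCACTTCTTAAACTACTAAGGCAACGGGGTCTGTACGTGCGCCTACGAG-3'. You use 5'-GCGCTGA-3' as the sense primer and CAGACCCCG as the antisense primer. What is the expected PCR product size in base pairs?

Forward primer GCGCTGA is found on the top strand at positions 4–10.
Taking the reverse complement of CAGACCCCG gives CGGGGTCTG, found at positions 36–44 on the template; the primer anneals here to the top strand with its 3' end pointing upstream.
Amplicon spans positions 4–44: 41 bp.

41 bp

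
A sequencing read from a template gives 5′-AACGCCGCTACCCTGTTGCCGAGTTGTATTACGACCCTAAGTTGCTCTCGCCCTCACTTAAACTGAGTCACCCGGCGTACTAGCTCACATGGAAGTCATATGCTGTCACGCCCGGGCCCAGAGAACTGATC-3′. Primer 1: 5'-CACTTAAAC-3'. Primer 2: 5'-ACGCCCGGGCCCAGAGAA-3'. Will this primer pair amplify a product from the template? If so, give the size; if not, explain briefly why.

No product — both primers anneal to the same strand and extend in the same direction.

Primer 1 (CACTTAAAC) matches the top strand at positions 55–63 (3' end points downstream).
Primer 2 (ACGCCCGGGCCCAGAGAA) also matches the top strand directly, at positions 108–125 — its reverse complement TTCTCTGGGCCCGGGCGT is not present.
Both primers anneal to the bottom strand with 3' ends pointing the same way, so neither can prime synthesis back toward the other.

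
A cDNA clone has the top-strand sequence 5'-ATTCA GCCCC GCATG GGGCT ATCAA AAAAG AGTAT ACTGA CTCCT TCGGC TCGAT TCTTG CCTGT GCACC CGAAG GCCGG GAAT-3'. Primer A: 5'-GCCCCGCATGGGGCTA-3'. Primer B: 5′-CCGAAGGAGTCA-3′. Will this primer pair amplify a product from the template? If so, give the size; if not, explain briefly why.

Yes — a 44 bp product.

Primer A (GCCCCGCATGGGGCTA) matches the top strand at positions 6–21; it acts as a forward primer.
Primer B's reverse complement is TGACTCCTTCGG, matching the top strand at positions 38–49; it acts as a reverse primer.
The 3' ends face each other across positions 6–49, giving a 44 bp product.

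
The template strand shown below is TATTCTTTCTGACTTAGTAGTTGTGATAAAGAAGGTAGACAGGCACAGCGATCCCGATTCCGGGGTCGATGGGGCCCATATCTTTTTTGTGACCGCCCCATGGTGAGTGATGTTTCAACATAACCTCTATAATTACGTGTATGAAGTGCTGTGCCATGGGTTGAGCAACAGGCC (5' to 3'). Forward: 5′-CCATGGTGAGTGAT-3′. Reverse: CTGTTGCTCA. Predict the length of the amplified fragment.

The forward primer matches the template at positions 98–111.
The reverse primer's reverse complement is TGAGCAACAG, which matches the template at positions 162–171.
Product length = (reverse-primer end) − (forward-primer start) + 1 = 171 − 98 + 1 = 74 bp.

74 bp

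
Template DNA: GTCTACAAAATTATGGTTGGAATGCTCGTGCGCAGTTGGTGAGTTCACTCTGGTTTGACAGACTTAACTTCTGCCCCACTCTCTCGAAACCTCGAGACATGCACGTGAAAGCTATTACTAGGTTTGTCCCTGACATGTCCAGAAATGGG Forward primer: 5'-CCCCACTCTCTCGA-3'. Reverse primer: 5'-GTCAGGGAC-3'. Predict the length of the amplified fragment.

61 bp

The forward primer matches the template at positions 74–87.
The reverse primer's reverse complement is GTCCCTGAC, which matches the template at positions 126–134.
Amplicon spans positions 74–134: 61 bp.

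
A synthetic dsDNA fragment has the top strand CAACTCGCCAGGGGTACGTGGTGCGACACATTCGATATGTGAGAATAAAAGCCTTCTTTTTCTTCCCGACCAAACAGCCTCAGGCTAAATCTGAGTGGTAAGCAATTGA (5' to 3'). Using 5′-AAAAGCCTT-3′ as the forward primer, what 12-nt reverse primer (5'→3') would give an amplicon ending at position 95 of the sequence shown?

The forward primer binds at positions 47–55; the product's 3' end on the top strand is position 95.
The reverse primer anneals to the top strand over positions 84–95, i.e. to GCTAAATCTGAG.
Its sequence written 5'→3' is the reverse complement: CTCAGATTTAGC.

5'-CTCAGATTTAGC-3'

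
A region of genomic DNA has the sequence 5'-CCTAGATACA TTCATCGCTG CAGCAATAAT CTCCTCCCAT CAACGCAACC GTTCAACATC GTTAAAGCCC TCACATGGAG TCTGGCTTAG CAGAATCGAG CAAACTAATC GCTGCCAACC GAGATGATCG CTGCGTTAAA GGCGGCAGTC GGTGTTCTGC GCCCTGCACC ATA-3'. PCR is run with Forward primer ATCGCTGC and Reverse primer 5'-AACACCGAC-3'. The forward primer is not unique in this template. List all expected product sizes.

The forward primer ATCGCTGC matches the top strand at positions 14–21, 108–115, 127–134.
The reverse primer's reverse complement is GTCGGTGTT, matching at positions 148–156.
Each forward site pairs with the reverse site to give a product ending at position 156: sizes 143, 49, 30 bp.

143 bp, 49 bp, 30 bp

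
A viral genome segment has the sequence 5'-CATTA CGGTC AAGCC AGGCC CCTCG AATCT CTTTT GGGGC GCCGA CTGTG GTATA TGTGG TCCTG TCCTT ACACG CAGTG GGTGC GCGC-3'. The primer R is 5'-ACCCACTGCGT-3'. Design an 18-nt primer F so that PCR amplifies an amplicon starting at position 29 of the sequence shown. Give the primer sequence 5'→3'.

5'-CTCTTTTGGGGCGCCGAC-3'

The reverse primer's reverse complement ACGCAGTGGGT matches the template at positions 73–83; the product starts at position 29.
The forward primer is identical to the top strand over positions 29–46: CTCTTTTGGGGCGCCGAC.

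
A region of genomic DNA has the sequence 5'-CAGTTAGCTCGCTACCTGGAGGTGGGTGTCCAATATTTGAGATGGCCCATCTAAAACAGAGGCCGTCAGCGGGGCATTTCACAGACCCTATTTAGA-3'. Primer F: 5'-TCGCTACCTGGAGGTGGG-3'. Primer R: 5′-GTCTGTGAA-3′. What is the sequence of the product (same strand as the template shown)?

5'-TCGCTACCTGGAGGTGGGTGTCCAATATTTGAGATGGCCCATCTAAAACAGAGGCCGTCAGCGGGGCATTTCACAGAC-3'

Forward primer TCGCTACCTGGAGGTGGG is found on the top strand at positions 9–26.
The reverse primer's reverse complement is TTCACAGAC, which matches the template at positions 78–86.
The product is the template from position 9 through 86 (78 bp).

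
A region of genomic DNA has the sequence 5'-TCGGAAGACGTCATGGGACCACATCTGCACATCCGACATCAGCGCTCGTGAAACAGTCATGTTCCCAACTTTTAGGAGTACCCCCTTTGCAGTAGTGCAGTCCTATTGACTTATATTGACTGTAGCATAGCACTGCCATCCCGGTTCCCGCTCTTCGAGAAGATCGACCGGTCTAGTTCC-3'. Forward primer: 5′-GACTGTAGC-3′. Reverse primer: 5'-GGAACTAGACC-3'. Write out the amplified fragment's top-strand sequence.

Scanning the template, GACTGTAGC occurs at positions 118–126; this primer anneals to the bottom strand there with its 3' end pointing downstream.
Reverse complement of the reverse primer: GGTCTAGTTCC. This occurs on the top strand at positions 170–180.
The product is the template from position 118 through 180 (63 bp).

5'-GACTGTAGCATAGCACTGCCATCCCGGTTCCCGCTCTTCGAGAAGATCGACCGGTCTAGTTCC-3'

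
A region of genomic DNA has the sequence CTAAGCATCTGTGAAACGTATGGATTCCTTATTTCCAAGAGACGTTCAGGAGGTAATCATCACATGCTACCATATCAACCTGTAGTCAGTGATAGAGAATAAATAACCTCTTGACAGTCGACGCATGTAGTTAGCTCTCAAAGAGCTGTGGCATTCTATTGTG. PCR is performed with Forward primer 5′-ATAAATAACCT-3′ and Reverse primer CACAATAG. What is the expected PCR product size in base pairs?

Scanning the template, ATAAATAACCT occurs at positions 99–109; this primer anneals to the bottom strand there with its 3' end pointing downstream.
The reverse primer's reverse complement is CTATTGTG, which matches the template at positions 156–163.
Amplicon spans positions 99–163: 65 bp.

65 bp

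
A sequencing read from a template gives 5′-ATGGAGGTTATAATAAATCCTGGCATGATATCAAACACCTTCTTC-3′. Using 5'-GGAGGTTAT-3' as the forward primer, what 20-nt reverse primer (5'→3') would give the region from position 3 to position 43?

5'-AGAAGGTGTTTGATATCATG-3'

The product's 3' end on the top strand is position 43.
The reverse primer anneals to the top strand over positions 24–43, i.e. to CATGATATCAAACACCTTCT.
Its sequence written 5'→3' is the reverse complement: AGAAGGTGTTTGATATCATG.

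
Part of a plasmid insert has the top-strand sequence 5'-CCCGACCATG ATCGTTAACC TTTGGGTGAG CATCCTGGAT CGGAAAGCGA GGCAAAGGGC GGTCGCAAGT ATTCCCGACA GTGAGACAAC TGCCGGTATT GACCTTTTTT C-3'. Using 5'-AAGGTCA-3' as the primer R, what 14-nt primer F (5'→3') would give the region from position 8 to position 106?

5'-ATGATCGTTAACCT-3'

The reverse primer's reverse complement TGACCTT matches the template at positions 100–106; the product starts at position 8.
The forward primer is identical to the top strand over positions 8–21: ATGATCGTTAACCT.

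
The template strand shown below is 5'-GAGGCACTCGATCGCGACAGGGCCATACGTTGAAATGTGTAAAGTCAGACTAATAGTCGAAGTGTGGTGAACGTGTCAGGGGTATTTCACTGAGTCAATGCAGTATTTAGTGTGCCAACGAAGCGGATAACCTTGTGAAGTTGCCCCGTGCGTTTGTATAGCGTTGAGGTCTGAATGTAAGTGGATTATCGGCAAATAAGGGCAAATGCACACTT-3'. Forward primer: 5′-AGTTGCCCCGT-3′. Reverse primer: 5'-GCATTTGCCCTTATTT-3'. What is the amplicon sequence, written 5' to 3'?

Forward primer AGTTGCCCCGT is found on the top strand at positions 139–149.
Taking the reverse complement of GCATTTGCCCTTATTT gives AAATAAGGGCAAATGC, found at positions 194–209 on the template; the primer anneals here to the top strand with its 3' end pointing upstream.
The product is the template from position 139 through 209 (71 bp).

5'-AGTTGCCCCGTGCGTTTGTATAGCGTTGAGGTCTGAATGTAAGTGGATTATCGGCAAATAAGGGCAAATGC-3'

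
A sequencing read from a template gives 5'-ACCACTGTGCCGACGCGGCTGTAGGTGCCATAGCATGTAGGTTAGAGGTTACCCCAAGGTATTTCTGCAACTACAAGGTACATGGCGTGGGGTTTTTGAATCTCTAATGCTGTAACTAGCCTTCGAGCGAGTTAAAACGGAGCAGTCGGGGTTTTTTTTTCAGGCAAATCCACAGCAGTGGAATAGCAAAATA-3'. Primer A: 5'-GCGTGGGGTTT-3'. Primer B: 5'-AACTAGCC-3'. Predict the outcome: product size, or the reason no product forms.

No product — both primers anneal to the same strand and extend in the same direction.

Primer A (GCGTGGGGTTT) matches the top strand at positions 85–95 (3' end points downstream).
Primer B (AACTAGCC) also matches the top strand directly, at positions 114–121 — its reverse complement GGCTAGTT is not present.
Both primers anneal to the bottom strand with 3' ends pointing the same way, so neither can prime synthesis back toward the other.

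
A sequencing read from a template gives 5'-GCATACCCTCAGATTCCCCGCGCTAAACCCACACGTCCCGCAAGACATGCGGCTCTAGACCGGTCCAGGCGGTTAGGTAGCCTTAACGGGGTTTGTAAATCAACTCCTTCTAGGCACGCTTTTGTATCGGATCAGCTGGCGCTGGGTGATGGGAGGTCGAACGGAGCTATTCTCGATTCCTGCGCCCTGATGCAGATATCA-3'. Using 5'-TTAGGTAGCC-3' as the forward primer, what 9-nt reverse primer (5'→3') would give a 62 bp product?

5'-TGATCCGAT-3'

The forward primer binds at positions 73–82, so a 62 bp product ends at position 73 + 62 − 1 = 134.
The reverse primer anneals to the top strand over positions 126–134, i.e. to ATCGGATCA.
Its sequence written 5'→3' is the reverse complement: TGATCCGAT.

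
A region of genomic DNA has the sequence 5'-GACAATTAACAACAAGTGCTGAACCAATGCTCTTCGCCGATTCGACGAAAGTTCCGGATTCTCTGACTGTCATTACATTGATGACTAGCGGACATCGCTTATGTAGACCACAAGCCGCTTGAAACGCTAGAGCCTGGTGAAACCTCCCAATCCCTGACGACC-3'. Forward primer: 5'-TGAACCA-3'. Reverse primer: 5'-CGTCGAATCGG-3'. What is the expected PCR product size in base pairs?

28 bp

Forward primer TGAACCA is found on the top strand at positions 20–26.
Taking the reverse complement of CGTCGAATCGG gives CCGATTCGACG, found at positions 37–47 on the template; the primer anneals here to the top strand with its 3' end pointing upstream.
The product runs from position 20 to position 47, so its length is 47 − 20 + 1 = 28 bp.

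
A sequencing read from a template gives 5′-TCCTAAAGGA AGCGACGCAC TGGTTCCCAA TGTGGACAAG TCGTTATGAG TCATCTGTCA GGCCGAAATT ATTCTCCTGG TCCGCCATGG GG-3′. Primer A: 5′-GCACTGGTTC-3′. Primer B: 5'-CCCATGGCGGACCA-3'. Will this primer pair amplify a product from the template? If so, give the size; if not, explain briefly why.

Primer A (GCACTGGTTC) matches the top strand at positions 17–26; it acts as a forward primer.
Primer B's reverse complement is TGGTCCGCCATGGG, matching the top strand at positions 78–91; it acts as a reverse primer.
The 3' ends face each other across positions 17–91, giving a 75 bp product.

Yes — a 75 bp product.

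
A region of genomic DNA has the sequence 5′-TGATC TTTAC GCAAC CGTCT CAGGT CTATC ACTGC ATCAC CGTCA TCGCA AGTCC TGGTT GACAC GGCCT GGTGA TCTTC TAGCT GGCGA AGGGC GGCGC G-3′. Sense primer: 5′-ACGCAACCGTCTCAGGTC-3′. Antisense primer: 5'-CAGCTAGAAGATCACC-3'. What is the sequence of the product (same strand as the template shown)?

5'-ACGCAACCGTCTCAGGTCTATCACTGCATCACCGTCATCGCAAGTCCTGGTTGACACGGCCTGGTGATCTTCTAGCTG-3'

The forward primer matches the template at positions 9–26.
Reverse complement of the reverse primer: GGTGATCTTCTAGCTG. This occurs on the top strand at positions 71–86.
The product is the template from position 9 through 86 (78 bp).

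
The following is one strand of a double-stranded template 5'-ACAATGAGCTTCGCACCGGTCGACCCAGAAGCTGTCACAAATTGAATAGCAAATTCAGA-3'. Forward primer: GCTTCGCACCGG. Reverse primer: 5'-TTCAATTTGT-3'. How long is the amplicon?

39 bp

The forward primer matches the template at positions 8–19.
The reverse primer's reverse complement is ACAAATTGAA, which matches the template at positions 37–46.
Amplicon spans positions 8–46: 39 bp.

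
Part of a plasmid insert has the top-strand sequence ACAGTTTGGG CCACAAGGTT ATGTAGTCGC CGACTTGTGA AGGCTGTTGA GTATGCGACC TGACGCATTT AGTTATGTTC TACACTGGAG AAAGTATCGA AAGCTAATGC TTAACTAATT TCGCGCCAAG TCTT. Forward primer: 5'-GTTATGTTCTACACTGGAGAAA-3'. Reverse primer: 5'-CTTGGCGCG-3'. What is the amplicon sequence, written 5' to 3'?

Forward primer GTTATGTTCTACACTGGAGAAA is found on the top strand at positions 72–93.
Reverse complement of the reverse primer: CGCGCCAAG. This occurs on the top strand at positions 122–130.
The product is the template from position 72 through 130 (59 bp).

5'-GTTATGTTCTACACTGGAGAAAGTATCGAAAGCTAATGCTTAACTAATTTCGCGCCAAG-3'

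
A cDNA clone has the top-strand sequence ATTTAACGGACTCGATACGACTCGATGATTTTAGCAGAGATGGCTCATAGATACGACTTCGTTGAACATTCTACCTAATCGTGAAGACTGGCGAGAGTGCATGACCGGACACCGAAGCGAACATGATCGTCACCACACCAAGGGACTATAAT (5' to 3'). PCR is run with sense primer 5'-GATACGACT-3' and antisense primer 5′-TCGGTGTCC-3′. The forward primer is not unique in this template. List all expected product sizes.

The forward primer GATACGACT matches the top strand at positions 14–22, 50–58.
The reverse primer's reverse complement is GGACACCGA, matching at positions 107–115.
Each forward site pairs with the reverse site to give a product ending at position 115: sizes 102, 66 bp.

102 bp, 66 bp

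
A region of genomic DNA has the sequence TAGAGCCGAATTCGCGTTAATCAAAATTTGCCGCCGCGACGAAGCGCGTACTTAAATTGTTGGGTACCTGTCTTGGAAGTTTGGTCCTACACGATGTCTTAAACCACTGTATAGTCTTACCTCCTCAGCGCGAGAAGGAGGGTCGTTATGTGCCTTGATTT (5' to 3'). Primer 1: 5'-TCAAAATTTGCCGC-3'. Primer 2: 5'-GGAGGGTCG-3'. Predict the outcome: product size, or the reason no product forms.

Primer 1 (TCAAAATTTGCCGC) matches the top strand at positions 21–34 (3' end points downstream).
Primer 2 (GGAGGGTCG) also matches the top strand directly, at positions 137–145 — its reverse complement CGACCCTCC is not present.
Both primers anneal to the bottom strand with 3' ends pointing the same way, so neither can prime synthesis back toward the other.

No product — both primers anneal to the same strand and extend in the same direction.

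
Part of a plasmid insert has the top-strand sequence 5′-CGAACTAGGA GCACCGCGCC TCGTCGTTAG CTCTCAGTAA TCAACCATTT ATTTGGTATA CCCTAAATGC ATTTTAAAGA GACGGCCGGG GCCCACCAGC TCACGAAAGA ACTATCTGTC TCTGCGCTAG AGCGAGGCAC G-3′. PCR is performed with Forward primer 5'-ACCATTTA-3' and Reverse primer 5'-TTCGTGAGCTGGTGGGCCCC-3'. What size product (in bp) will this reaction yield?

The forward primer matches the template at positions 44–51.
The reverse primer's reverse complement is GGGGCCCACCAGCTCACGAA, which matches the template at positions 88–107.
Product length = (reverse-primer end) − (forward-primer start) + 1 = 107 − 44 + 1 = 64 bp.

64 bp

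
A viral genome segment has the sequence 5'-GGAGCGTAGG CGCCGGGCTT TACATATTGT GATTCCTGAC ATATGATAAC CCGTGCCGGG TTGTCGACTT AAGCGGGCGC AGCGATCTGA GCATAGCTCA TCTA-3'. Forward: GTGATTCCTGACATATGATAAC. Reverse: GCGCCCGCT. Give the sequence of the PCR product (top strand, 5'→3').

5'-GTGATTCCTGACATATGATAACCCGTGCCGGGTTGTCGACTTAAGCGGGCGC-3'

The forward primer matches the template at positions 29–50.
Taking the reverse complement of GCGCCCGCT gives AGCGGGCGC, found at positions 72–80 on the template; the primer anneals here to the top strand with its 3' end pointing upstream.
The product is the template from position 29 through 80 (52 bp).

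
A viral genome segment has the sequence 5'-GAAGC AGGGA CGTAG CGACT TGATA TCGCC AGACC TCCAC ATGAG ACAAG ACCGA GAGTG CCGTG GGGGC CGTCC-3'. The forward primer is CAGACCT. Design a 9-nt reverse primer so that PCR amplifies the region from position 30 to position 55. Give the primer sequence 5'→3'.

5'-TCGGTCTTG-3'

The product's 3' end on the top strand is position 55.
The reverse primer anneals to the top strand over positions 47–55, i.e. to CAAGACCGA.
Its sequence written 5'→3' is the reverse complement: TCGGTCTTG.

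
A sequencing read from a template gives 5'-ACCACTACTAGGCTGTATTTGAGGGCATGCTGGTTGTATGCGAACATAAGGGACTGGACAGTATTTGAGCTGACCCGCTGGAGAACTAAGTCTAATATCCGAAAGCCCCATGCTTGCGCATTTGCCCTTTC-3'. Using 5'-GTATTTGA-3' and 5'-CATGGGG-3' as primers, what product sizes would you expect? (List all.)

The forward primer GTATTTGA matches the top strand at positions 15–22, 61–68.
The reverse primer's reverse complement is CCCCATG, matching at positions 106–112.
Each forward site pairs with the reverse site to give a product ending at position 112: sizes 98, 52 bp.

98 bp, 52 bp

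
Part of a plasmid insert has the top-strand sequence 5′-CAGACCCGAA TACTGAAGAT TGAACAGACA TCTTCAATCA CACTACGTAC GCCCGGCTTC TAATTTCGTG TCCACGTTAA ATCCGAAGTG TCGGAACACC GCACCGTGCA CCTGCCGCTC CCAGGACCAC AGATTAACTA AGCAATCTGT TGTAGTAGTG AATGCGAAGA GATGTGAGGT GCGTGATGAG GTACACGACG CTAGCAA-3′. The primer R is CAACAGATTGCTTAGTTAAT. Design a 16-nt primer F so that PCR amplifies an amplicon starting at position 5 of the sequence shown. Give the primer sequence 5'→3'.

5'-CCCGAATACTGAAGAT-3'

The reverse primer's reverse complement ATTAACTAAGCAATCTGTTG matches the template at positions 133–152; the product starts at position 5.
The forward primer is identical to the top strand over positions 5–20: CCCGAATACTGAAGAT.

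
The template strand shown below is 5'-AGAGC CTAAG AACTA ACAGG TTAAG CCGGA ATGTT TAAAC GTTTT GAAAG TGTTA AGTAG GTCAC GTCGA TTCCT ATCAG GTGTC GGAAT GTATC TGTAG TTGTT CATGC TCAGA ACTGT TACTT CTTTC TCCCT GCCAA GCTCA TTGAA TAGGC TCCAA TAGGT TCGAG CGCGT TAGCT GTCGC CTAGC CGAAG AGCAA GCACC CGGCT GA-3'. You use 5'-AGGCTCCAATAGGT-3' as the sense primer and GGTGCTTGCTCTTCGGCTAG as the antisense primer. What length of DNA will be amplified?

54 bp

Forward primer AGGCTCCAATAGGT is found on the top strand at positions 152–165.
The reverse primer's reverse complement is CTAGCCGAAGAGCAAGCACC, which matches the template at positions 186–205.
Amplicon spans positions 152–205: 54 bp.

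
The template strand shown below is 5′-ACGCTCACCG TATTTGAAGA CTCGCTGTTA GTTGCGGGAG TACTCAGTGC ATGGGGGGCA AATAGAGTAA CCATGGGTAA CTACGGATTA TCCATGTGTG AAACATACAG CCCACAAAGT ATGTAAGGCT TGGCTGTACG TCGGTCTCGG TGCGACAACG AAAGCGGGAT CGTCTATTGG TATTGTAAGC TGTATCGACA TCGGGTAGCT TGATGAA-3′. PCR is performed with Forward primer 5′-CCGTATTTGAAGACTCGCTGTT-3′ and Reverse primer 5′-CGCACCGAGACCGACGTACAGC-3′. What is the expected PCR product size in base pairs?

Scanning the template, CCGTATTTGAAGACTCGCTGTT occurs at positions 8–29; this primer anneals to the bottom strand there with its 3' end pointing downstream.
The reverse primer's reverse complement is GCTGTACGTCGGTCTCGGTGCG, which matches the template at positions 133–154.
Amplicon spans positions 8–154: 147 bp.

147 bp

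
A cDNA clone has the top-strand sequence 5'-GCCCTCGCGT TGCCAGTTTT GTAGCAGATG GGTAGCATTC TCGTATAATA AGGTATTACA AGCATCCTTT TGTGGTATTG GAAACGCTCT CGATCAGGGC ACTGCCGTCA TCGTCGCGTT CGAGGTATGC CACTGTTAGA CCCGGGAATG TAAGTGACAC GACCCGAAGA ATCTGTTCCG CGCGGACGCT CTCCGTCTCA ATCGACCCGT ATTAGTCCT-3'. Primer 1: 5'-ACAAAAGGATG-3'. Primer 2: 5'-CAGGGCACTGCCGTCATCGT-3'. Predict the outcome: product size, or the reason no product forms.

No product — the primers' 3' ends point away from each other.

Primer 1 (ACAAAAGGATG) has reverse complement CATCCTTTTGT, which matches the top strand at positions 63–73; primer 1 anneals to the top strand there with its 3' end pointing upstream toward position 63.
Primer 2 (CAGGGCACTGCCGTCATCGT) matches the top strand directly at positions 95–114; it anneals to the bottom strand with its 3' end pointing downstream toward position 114.
The 3' ends diverge (primer 1 extends toward position 1, primer 2 toward position 219), so the primers never converge on a shared product.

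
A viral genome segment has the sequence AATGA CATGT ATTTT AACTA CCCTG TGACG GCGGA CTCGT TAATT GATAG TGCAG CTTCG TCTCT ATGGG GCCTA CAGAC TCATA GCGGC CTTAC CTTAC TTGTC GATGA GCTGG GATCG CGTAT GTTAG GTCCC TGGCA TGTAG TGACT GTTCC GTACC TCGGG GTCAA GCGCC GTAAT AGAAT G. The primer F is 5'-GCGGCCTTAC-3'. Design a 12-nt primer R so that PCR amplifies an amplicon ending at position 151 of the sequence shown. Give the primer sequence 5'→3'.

The forward primer binds at positions 86–95; the product's 3' end on the top strand is position 151.
The reverse primer anneals to the top strand over positions 140–151, i.e. to ATGTAGTGACTG.
Its sequence written 5'→3' is the reverse complement: CAGTCACTACAT.

5'-CAGTCACTACAT-3'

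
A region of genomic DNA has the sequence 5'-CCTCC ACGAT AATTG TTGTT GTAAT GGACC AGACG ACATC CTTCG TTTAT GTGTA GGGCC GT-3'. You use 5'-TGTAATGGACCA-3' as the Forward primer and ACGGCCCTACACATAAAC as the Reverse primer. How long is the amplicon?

Scanning the template, TGTAATGGACCA occurs at positions 20–31; this primer anneals to the bottom strand there with its 3' end pointing downstream.
The reverse primer's reverse complement is GTTTATGTGTAGGGCCGT, which matches the template at positions 45–62.
Product length = (reverse-primer end) − (forward-primer start) + 1 = 62 − 20 + 1 = 43 bp.

43 bp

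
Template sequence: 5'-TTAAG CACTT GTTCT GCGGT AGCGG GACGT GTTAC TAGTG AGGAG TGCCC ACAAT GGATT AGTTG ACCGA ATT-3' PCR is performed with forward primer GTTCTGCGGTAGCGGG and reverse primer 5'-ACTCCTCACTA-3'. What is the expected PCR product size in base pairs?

36 bp

Scanning the template, GTTCTGCGGTAGCGGG occurs at positions 11–26; this primer anneals to the bottom strand there with its 3' end pointing downstream.
The reverse primer's reverse complement is TAGTGAGGAGT, which matches the template at positions 36–46.
Product length = (reverse-primer end) − (forward-primer start) + 1 = 46 − 11 + 1 = 36 bp.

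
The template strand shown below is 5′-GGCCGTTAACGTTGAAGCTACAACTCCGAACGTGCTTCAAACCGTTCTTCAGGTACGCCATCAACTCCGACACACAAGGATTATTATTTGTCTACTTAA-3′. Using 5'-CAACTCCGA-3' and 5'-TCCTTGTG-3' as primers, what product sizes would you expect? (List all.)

The forward primer CAACTCCGA matches the top strand at positions 21–29, 62–70.
The reverse primer's reverse complement is CACAAGGA, matching at positions 73–80.
Each forward site pairs with the reverse site to give a product ending at position 80: sizes 60, 19 bp.

60 bp, 19 bp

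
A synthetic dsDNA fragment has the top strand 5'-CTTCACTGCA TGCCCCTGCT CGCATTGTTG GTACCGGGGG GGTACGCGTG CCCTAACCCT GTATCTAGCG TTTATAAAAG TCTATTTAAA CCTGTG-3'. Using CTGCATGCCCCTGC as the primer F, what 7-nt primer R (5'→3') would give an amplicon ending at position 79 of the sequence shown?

The forward primer binds at positions 6–19; the product's 3' end on the top strand is position 79.
The reverse primer anneals to the top strand over positions 73–79, i.e. to TATAAAA.
Its sequence written 5'→3' is the reverse complement: TTTTATA.

5'-TTTTATA-3'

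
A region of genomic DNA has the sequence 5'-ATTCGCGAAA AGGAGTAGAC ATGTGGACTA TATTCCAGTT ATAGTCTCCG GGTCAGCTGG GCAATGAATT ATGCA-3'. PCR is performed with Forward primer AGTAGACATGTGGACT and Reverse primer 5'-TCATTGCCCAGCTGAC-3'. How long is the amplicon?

54 bp

The forward primer matches the template at positions 14–29.
Reverse complement of the reverse primer: GTCAGCTGGGCAATGA. This occurs on the top strand at positions 52–67.
Amplicon spans positions 14–67: 54 bp.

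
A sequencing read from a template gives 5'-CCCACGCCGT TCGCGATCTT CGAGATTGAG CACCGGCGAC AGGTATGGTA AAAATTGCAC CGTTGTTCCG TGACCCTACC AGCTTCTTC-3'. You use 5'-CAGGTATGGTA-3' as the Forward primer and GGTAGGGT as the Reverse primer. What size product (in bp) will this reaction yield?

Forward primer CAGGTATGGTA is found on the top strand at positions 40–50.
The reverse primer's reverse complement is ACCCTACC, which matches the template at positions 73–80.
Amplicon spans positions 40–80: 41 bp.

41 bp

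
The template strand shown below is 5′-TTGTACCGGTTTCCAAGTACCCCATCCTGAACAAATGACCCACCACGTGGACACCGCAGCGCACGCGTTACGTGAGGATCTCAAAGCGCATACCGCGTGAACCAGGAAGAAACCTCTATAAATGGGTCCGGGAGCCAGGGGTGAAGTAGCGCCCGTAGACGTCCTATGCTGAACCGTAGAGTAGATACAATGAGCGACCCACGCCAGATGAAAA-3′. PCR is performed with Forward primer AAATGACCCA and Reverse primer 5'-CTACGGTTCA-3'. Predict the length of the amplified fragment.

147 bp

Forward primer AAATGACCCA is found on the top strand at positions 33–42.
Taking the reverse complement of CTACGGTTCA gives TGAACCGTAG, found at positions 170–179 on the template; the primer anneals here to the top strand with its 3' end pointing upstream.
Amplicon spans positions 33–179: 147 bp.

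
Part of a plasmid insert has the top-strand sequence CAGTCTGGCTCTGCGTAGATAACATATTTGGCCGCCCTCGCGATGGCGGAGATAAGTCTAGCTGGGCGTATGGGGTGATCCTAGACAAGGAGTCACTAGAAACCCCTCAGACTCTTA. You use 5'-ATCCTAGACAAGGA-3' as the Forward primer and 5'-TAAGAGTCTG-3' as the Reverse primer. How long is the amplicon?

40 bp

The forward primer matches the template at positions 78–91.
Reverse complement of the reverse primer: CAGACTCTTA. This occurs on the top strand at positions 108–117.
Amplicon spans positions 78–117: 40 bp.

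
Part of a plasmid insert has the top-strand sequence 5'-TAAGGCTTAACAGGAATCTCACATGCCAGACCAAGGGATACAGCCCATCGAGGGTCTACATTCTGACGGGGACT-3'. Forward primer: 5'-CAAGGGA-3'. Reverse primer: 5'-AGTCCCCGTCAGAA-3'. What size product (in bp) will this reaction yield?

43 bp

Scanning the template, CAAGGGA occurs at positions 32–38; this primer anneals to the bottom strand there with its 3' end pointing downstream.
Taking the reverse complement of AGTCCCCGTCAGAA gives TTCTGACGGGGACT, found at positions 61–74 on the template; the primer anneals here to the top strand with its 3' end pointing upstream.
Product length = (reverse-primer end) − (forward-primer start) + 1 = 74 − 32 + 1 = 43 bp.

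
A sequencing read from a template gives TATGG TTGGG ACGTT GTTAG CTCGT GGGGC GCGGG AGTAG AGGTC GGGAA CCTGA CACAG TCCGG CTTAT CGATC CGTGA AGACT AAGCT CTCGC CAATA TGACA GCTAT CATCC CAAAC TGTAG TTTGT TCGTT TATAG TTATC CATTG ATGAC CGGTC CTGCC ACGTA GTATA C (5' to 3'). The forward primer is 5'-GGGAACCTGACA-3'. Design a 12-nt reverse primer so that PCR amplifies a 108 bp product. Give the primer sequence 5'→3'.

5'-CATCAATGGATA-3'

The forward primer binds at positions 46–57, so a 108 bp product ends at position 46 + 108 − 1 = 153.
The reverse primer anneals to the top strand over positions 142–153, i.e. to TATCCATTGATG.
Its sequence written 5'→3' is the reverse complement: CATCAATGGATA.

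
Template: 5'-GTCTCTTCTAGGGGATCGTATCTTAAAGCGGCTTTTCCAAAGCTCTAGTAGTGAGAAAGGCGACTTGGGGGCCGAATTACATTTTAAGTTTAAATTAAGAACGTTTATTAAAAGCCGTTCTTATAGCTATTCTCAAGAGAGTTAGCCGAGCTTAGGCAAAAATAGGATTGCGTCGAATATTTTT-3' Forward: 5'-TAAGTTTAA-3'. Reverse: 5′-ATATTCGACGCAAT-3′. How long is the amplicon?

Forward primer TAAGTTTAA is found on the top strand at positions 85–93.
Reverse complement of the reverse primer: ATTGCGTCGAATAT. This occurs on the top strand at positions 167–180.
Product length = (reverse-primer end) − (forward-primer start) + 1 = 180 − 85 + 1 = 96 bp.

96 bp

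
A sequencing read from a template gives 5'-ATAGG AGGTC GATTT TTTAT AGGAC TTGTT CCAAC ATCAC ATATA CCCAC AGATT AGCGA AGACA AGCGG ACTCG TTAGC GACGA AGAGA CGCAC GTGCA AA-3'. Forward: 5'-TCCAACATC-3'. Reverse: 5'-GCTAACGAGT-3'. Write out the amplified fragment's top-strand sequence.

5'-TCCAACATCACATATACCCACAGATTAGCGAAGACAAGCGGACTCGTTAGC-3'

Scanning the template, TCCAACATC occurs at positions 30–38; this primer anneals to the bottom strand there with its 3' end pointing downstream.
The reverse primer's reverse complement is ACTCGTTAGC, which matches the template at positions 71–80.
The product is the template from position 30 through 80 (51 bp).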